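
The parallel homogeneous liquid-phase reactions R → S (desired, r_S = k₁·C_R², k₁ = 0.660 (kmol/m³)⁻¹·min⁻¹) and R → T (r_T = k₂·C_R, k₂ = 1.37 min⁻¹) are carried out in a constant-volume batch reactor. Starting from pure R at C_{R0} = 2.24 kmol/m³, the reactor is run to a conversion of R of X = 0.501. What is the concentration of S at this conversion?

C_R = C_{R0}(1−X) = 1.118 kmol/m³.
Along a PFR/batch, dC_T/dC_R = −r_T/(r_S+r_T) = −k₂/(k₂+k₁·C_R).
Integrating from C_{R0} to C_R: C_T = (1.37/0.660)·ln[(1.37+0.660·2.24)/(1.37+0.660·1.12)] = 2.076·ln(2.848/2.108) = 0.6251 kmol/m³.
Then C_S = (C_{R0}−C_R) − C_T = 1.122 − 0.6251 = 0.4971 kmol/m³.

0.497 kmol/m³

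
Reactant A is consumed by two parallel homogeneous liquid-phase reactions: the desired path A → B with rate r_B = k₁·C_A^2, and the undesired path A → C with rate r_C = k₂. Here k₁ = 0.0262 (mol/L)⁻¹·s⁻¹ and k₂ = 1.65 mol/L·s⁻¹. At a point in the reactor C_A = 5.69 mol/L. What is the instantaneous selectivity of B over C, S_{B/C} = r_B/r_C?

S_{B/C} = r_B/r_C = (k₁·C_A^2)/(k₂) = (k₁/k₂)·C_A^2.
= (0.0262×5.690^2) / (1.65) = 0.8483/1.650 = 0.514.
Since the desired path is higher order in A, keeping C_A high (PFR or concentrated feed) favours B.

0.514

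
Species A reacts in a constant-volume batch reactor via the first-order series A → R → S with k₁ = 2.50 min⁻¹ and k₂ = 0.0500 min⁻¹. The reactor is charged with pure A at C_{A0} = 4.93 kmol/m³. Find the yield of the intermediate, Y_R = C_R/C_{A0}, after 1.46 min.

0.922

The intermediate concentration in a first-order A→B→C sequence is C_R = k₁C_{A0}(e^(−k₁t) − e^(−k₂t))/(k₂−k₁).
e^(−k₁t) = e^(−2.50×1.46) = e^(−3.650) = 0.02599; e^(−k₂t) = e^(−0.07300) = 0.9296.
C_R = 2.50×4.93/(0.0500−2.50) × (0.02599−0.9296) = (-5.031)×(-0.9036) = 4.546 kmol/m³.
Y_R = C_R/C_{A0} = 4.546/4.93 = 0.922.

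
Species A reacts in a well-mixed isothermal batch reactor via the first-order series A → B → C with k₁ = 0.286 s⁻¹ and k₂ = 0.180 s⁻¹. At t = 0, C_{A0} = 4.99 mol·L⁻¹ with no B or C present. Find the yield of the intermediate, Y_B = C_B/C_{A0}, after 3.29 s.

Solving the coupled first-order balances gives C_B(t) = [k₁/(k₂−k₁)]·C_{A0}·(e^(−k₁t) − e^(−k₂t)).
e^(−k₁t) = e^(−0.286×3.29) = e^(−0.9409) = 0.3903; e^(−k₂t) = e^(−0.5922) = 0.5531.
C_B = 0.286×4.99/(0.180−0.286) × (0.3903−0.5531) = (-13.46)×(-0.1628) = 2.193 mol·L⁻¹.
Y_B = C_B/C_{A0} = 2.193/4.99 = 0.439.

0.439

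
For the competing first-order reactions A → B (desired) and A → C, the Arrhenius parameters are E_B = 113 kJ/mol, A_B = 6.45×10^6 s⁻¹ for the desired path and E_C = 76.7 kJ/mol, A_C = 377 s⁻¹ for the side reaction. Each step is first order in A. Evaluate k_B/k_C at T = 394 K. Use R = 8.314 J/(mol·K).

0.263

Since both paths have the same order in A, the concentration cancels and S_{B/C} = k_B/k_C = (A_B/A_C)·exp[(E_C−E_B)/(RT)].
(E_C−E_B)/(RT) = (76.7−113)×10³/(8.314×394) = -36300/3276 = -11.08.
k_B/k_C = (6.45×10^6/377)·exp(-11.08) = 17109 × 1.539×10^-5 = 0.263.
Since E_B > E_C, raising the temperature improves selectivity toward B.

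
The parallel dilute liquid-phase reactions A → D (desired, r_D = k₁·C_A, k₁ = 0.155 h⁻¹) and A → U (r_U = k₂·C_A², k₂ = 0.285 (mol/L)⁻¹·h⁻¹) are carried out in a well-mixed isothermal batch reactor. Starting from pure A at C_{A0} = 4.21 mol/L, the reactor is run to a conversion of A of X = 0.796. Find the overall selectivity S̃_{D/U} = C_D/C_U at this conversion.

0.247

C_A = C_{A0}(1−X) = 0.8588 mol/L.
Along a PFR/batch, dC_D/dC_A = −r_D/(r_D+r_U) = −k₁/(k₁+k₂·C_A).
Integrating from C_{A0} to C_A: C_D = (0.155/0.285)·ln[(0.155+0.285·4.21)/(0.155+0.285·0.859)] = 0.5439·ln(1.355/0.3998) = 0.6638 mol/L.
C_U = (C_{A0}−C_A)−C_D = 2.687 mol/L; S̃_{D/U} = 0.6638/2.687 = 0.247.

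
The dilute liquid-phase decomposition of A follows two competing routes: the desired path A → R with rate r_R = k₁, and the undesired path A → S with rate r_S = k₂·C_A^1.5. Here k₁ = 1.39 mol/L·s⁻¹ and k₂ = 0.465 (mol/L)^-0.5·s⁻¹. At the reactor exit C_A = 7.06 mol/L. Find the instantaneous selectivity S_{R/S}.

S_{R/S} = r_R/r_S = (k₁)/(k₂·C_A^1.5) = (k₁/k₂)·C_A^-1.5.
= (1.39) / (0.465×7.060^1.5) = 1.390/8.723 = 0.159.

0.159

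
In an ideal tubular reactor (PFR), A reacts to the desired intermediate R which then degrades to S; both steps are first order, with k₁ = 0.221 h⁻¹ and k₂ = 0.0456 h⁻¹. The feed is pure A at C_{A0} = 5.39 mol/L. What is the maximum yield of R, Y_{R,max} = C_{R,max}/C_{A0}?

0.663

At the optimum, C_{R,max}/C_{A0} = (k₁/k₂)^[k₂/(k₂−k₁)].
= (0.221/0.0456)^(0.0456/(0.0456−0.221)) = (4.846)^(-0.2600) = 0.6634.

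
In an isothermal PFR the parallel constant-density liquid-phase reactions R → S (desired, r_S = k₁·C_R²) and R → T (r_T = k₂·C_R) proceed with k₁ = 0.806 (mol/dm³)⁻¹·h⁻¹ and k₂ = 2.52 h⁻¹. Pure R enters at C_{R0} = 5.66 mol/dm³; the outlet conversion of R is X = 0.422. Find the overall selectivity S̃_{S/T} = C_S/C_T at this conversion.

1.41

C_R = C_{R0}(1−X) = 3.271 mol/dm³.
Along a PFR/batch, dC_T/dC_R = −r_T/(r_S+r_T) = −k₂/(k₂+k₁·C_R).
Integrating from C_{R0} to C_R: C_T = (2.52/0.806)·ln[(2.52+0.806·5.66)/(2.52+0.806·3.27)] = 3.127·ln(7.082/5.157) = 0.9918 mol/dm³.
Then C_S = (C_{R0}−C_R) − C_T = 2.389 − 0.9918 = 1.397 mol/dm³.
S̃_{S/T} = C_S/C_T = 1.397/0.9918 = 1.41.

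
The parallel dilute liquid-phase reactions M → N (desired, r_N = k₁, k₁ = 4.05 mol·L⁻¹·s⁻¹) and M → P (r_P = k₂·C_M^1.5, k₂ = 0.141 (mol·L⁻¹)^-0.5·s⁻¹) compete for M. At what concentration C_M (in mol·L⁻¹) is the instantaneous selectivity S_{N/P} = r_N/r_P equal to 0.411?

S_{N/P} = (k₁/k₂)·C_M^-1.5 ⇒ C_M = (S·k₂/k₁)^(1/(-1.5)).
= (0.411×0.141/4.05)^(-0.6667) = (0.01431)^(-0.6667) = 17.0 mol·L⁻¹.

17.0 mol·L⁻¹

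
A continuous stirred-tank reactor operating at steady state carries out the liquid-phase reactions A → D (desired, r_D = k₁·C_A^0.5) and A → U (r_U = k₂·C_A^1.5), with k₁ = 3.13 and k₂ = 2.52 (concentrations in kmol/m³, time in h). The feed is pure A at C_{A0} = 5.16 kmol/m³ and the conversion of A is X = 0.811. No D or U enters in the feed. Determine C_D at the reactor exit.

2.34 kmol/m³

Exit C_A = C_{A0}(1−X) = 5.16×0.189 = 0.9752 kmol/m³.
In a CSTR the entire volume is at exit conditions, so r_D = 3.13×0.9752^0.5 = 3.091 and r_U = 2.52×0.9752^1.5 = 2.427.
Fraction of consumed A going to D: r_D/(r_D+r_U) = 0.5602.
C_D = 0.5602·C_{A0}·X = 0.5602×5.16×0.811 = 2.34 kmol/m³.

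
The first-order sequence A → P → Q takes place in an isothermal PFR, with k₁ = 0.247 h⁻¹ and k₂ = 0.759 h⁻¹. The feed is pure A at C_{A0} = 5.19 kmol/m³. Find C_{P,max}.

For a first-order series the maximum intermediate yield is C_{P,max}/C_{A0} = (k₁/k₂)^[k₂/(k₂−k₁)].
= (0.247/0.759)^(0.759/(0.759−0.247)) = (0.3254)^(1.482) = 0.1893.
C_{P,max} = 0.1893×5.19 = 0.983 kmol/m³.

0.983 kmol/m³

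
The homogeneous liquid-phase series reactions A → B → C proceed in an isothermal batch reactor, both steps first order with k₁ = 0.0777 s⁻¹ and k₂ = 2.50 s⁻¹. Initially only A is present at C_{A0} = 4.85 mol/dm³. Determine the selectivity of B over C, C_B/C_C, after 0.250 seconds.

2.89

For first-order series with pure A initially, C_B(t) = k₁C_{A0}/(k₂−k₁)·(e^(−k₁t) − e^(−k₂t)).
e^(−k₁t) = e^(−0.0777×0.250) = e^(−0.01943) = 0.9808; e^(−k₂t) = e^(−0.6250) = 0.5353.
C_B = 0.0777×4.85/(2.50−0.0777) × (0.9808−0.5353) = 0.1556×0.4455 = 0.06931 mol/dm³.
C_A = C_{A0}e^(−k₁t) = 4.757 mol/dm³, so C_C = C_{A0}−C_A−C_B = 0.02399 mol/dm³; C_B/C_C = 2.89.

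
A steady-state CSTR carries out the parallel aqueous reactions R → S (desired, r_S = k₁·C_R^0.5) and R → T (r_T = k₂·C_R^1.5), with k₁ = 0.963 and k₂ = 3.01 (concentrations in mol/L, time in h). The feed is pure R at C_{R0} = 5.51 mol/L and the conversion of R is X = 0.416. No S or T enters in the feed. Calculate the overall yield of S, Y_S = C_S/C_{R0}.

0.0376

Exit C_R = C_{R0}(1−X) = 5.51×0.584 = 3.218 mol/L.
A CSTR operates uniformly at the exit composition, giving r_S = 1.727 and r_T = 17.37 (each k·C_R^n at C_R = 3.218).
Fraction of consumed R going to S: r_S/(r_S+r_T) = 0.09043.
C_S = 0.09043·C_{R0}·X = 0.09043×5.51×0.416 = 0.207 mol/L; Y_S = C_S/C_{R0} = 0.0376.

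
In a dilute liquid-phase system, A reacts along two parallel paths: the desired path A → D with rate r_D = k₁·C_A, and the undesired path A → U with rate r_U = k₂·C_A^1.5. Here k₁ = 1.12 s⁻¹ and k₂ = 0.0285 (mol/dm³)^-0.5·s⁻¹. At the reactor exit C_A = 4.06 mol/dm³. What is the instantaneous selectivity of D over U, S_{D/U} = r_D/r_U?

19.5

S_{D/U} = r_D/r_U = (k₁·C_A)/(k₂·C_A^1.5) = (k₁/k₂)·C_A^-0.5.
= (1.12×4.060) / (0.0285×4.060^1.5) = 4.547/0.2331 = 19.5.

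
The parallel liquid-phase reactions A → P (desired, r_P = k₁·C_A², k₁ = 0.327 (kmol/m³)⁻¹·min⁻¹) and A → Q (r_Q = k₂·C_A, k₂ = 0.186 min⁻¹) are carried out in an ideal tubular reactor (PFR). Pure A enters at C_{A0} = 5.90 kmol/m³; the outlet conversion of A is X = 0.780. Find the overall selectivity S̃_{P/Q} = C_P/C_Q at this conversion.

C_A = C_{A0}(1−X) = 1.298 kmol/m³.
Along a PFR/batch, dC_Q/dC_A = −r_Q/(r_P+r_Q) = −k₂/(k₂+k₁·C_A).
Integrating from C_{A0} to C_A: C_Q = (0.186/0.327)·ln[(0.186+0.327·5.90)/(0.186+0.327·1.30)] = 0.5688·ln(2.115/0.6104) = 0.7069 kmol/m³.
Then C_P = (C_{A0}−C_A) − C_Q = 4.602 − 0.7069 = 3.895 kmol/m³.
S̃_{P/Q} = C_P/C_Q = 3.895/0.7069 = 5.51.

5.51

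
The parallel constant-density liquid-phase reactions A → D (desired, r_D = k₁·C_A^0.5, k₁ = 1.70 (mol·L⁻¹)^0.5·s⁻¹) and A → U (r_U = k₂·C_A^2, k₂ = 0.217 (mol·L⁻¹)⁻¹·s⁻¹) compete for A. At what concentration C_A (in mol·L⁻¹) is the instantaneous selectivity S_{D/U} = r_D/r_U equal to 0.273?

9.37 mol·L⁻¹

S_{D/U} = (k₁/k₂)·C_A^-1.5 ⇒ C_A = (S·k₂/k₁)^(1/(-1.5)).
= (0.273×0.217/1.70)^(-0.6667) = (0.03485)^(-0.6667) = 9.37 mol·L⁻¹.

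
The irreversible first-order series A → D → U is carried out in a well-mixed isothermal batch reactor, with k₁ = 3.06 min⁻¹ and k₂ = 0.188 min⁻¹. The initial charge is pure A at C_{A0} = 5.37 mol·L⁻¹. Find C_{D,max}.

4.47 mol·L⁻¹

For a first-order series the maximum intermediate yield is C_{D,max}/C_{A0} = (k₁/k₂)^[k₂/(k₂−k₁)].
= (3.06/0.188)^(0.188/(0.188−3.06)) = (16.28)^(-0.06546) = 0.8331.
C_{D,max} = 0.8331×5.37 = 4.47 mol·L⁻¹.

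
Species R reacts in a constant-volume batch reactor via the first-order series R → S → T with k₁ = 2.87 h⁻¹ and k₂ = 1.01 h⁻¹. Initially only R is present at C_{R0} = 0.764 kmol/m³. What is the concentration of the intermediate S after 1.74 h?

0.195 kmol/m³

Solving the coupled first-order balances gives C_S(t) = [k₁/(k₂−k₁)]·C_{R0}·(e^(−k₁t) − e^(−k₂t)).
e^(−k₁t) = e^(−2.87×1.74) = e^(−4.994) = 0.006780; e^(−k₂t) = e^(−1.757) = 0.1725.
C_S = 2.87×0.764/(1.01−2.87) × (0.006780−0.1725) = (-1.179)×(-0.1657) = 0.1954 kmol/m³.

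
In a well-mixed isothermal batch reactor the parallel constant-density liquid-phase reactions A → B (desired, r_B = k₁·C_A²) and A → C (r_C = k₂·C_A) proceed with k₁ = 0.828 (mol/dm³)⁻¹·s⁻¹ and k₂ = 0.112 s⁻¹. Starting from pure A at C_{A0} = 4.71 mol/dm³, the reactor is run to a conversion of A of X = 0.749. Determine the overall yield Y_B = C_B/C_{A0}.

C_A = C_{A0}(1−X) = 1.182 mol/dm³.
Along a PFR/batch, dC_C/dC_A = −r_C/(r_B+r_C) = −k₂/(k₂+k₁·C_A).
Integrating from C_{A0} to C_A: C_C = (0.112/0.828)·ln[(0.112+0.828·4.71)/(0.112+0.828·1.18)] = 0.1353·ln(4.012/1.091) = 0.1762 mol/dm³.
Then C_B = (C_{A0}−C_A) − C_C = 3.528 − 0.1762 = 3.352 mol/dm³.
Y_B = C_B/C_{A0} = 3.352/4.71 = 0.712.

0.712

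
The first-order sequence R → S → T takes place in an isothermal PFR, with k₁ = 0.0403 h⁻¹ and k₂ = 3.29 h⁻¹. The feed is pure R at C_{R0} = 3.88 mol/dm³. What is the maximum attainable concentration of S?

0.0450 mol/dm³

For a first-order series the maximum intermediate yield is C_{S,max}/C_{R0} = (k₁/k₂)^[k₂/(k₂−k₁)].
= (0.0403/3.29)^(3.29/(3.29−0.0403)) = (0.01225)^(1.012) = 0.01160.
C_{S,max} = 0.01160×3.88 = 0.0450 mol/dm³.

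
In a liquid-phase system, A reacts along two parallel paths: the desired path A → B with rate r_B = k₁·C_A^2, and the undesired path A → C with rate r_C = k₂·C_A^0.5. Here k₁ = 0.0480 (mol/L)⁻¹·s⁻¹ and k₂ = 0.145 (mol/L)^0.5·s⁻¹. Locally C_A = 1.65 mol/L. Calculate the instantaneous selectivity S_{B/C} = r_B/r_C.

S_{B/C} = r_B/r_C = (k₁·C_A^2)/(k₂·C_A^0.5) = (k₁/k₂)·C_A^1.5.
= (0.0480×1.650^2) / (0.145×1.650^0.5) = 0.1307/0.1863 = 0.702.

0.702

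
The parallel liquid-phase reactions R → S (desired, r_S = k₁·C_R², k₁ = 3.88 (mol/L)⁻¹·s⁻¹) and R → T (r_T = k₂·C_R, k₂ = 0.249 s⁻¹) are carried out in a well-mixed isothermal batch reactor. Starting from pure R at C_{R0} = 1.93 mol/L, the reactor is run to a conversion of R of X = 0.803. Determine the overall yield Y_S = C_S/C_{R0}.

0.753

C_R = C_{R0}(1−X) = 0.3802 mol/L.
Along a PFR/batch, dC_T/dC_R = −r_T/(r_S+r_T) = −k₂/(k₂+k₁·C_R).
Integrating from C_{R0} to C_R: C_T = (0.249/3.88)·ln[(0.249+3.88·1.93)/(0.249+3.88·0.380)] = 0.06418·ln(7.737/1.724) = 0.09635 mol/L.
Then C_S = (C_{R0}−C_R) − C_T = 1.550 − 0.09635 = 1.453 mol/L.
Y_S = C_S/C_{R0} = 1.453/1.93 = 0.753.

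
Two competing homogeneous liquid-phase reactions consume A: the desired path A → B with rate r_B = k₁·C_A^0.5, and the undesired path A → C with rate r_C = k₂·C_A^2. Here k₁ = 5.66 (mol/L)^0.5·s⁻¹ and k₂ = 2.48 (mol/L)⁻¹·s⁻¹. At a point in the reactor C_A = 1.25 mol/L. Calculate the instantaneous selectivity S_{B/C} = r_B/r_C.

1.63

S_{B/C} = r_B/r_C = (k₁·C_A^0.5)/(k₂·C_A^2) = (k₁/k₂)·C_A^-1.5.
= (5.66×1.250^0.5) / (2.48×1.250^2) = 6.328/3.875 = 1.63.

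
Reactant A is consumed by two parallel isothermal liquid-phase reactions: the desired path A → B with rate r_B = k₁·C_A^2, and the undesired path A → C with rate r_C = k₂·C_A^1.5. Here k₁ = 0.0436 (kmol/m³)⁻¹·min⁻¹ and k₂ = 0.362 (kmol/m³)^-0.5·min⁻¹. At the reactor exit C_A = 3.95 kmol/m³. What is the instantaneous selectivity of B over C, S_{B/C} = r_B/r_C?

S_{B/C} = r_B/r_C = (k₁·C_A^2)/(k₂·C_A^1.5) = (k₁/k₂)·C_A^0.5.
= (0.0436×3.950^2) / (0.362×3.950^1.5) = 0.6803/2.842 = 0.239.

0.239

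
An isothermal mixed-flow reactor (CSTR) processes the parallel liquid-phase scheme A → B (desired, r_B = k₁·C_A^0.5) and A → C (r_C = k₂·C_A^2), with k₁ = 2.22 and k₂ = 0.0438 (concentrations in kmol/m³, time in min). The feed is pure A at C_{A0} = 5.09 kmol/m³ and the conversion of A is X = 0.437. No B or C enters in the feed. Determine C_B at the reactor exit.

2.03 kmol/m³

Exit C_A = C_{A0}(1−X) = 5.09×0.563 = 2.866 kmol/m³.
A CSTR operates uniformly at the exit composition, giving r_B = 3.758 and r_C = 0.3597 (each k·C_A^n at C_A = 2.866).
Fraction of consumed A going to B: r_B/(r_B+r_C) = 0.9126.
C_B = 0.9126·C_{A0}·X = 0.9126×5.09×0.437 = 2.03 kmol/m³.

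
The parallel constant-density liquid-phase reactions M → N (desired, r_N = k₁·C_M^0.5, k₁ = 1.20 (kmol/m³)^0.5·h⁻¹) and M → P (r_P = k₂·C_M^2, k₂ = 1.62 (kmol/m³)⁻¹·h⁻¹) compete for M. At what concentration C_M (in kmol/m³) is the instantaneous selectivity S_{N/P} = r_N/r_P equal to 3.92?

0.329 kmol/m³

S_{N/P} = (k₁/k₂)·C_M^-1.5 ⇒ C_M = (S·k₂/k₁)^(1/(-1.5)).
= (3.92×1.62/1.20)^(-0.6667) = (5.292)^(-0.6667) = 0.329 kmol/m³.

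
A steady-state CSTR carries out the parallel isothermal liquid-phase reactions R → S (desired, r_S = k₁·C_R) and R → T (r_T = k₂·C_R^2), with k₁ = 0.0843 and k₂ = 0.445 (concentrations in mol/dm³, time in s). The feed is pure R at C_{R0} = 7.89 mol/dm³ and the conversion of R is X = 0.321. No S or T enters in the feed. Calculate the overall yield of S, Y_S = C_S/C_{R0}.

Exit C_R = C_{R0}(1−X) = 7.89×0.679 = 5.357 mol/dm³.
In a CSTR the entire volume is at exit conditions, so r_S = 0.0843×5.357 = 0.4516 and r_T = 0.445×5.357^2 = 12.77.
Fraction of consumed R going to S: r_S/(r_S+r_T) = 0.03415.
C_S = 0.03415·C_{R0}·X = 0.03415×7.89×0.321 = 0.0865 mol/dm³; Y_S = C_S/C_{R0} = 0.0110.

0.0110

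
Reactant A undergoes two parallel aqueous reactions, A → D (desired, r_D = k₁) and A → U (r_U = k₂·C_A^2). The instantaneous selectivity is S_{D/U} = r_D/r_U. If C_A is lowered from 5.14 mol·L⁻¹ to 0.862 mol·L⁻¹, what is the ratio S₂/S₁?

35.6

S_{D/U} = (k₁/k₂)·C_A^-2, so S₂/S₁ = (C_{A,2}/C_{A,1})^-2.
= (0.862/5.14)^(-2) = (0.1677)^(-2) = 35.6.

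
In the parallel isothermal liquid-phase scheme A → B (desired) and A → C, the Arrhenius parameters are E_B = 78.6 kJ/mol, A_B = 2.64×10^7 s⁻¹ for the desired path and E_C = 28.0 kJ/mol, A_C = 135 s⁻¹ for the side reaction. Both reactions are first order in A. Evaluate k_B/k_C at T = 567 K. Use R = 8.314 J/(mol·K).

4.26

Since both paths have the same order in A, the concentration cancels and S_{B/C} = k_B/k_C = (A_B/A_C)·exp[(E_C−E_B)/(RT)].
(E_C−E_B)/(RT) = (28.0−78.6)×10³/(8.314×567) = -50600/4714 = -10.73.
k_B/k_C = (2.64×10^7/135)·exp(-10.73) = 1.956×10^5 × 2.179×10^-5 = 4.26.
Since E_B > E_C, raising the temperature improves selectivity toward B.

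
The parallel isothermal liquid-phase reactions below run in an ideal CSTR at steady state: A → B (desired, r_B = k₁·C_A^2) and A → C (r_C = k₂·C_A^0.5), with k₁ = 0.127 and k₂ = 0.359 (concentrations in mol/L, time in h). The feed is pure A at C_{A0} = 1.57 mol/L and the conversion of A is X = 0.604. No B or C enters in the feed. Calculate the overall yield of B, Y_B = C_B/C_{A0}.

Exit C_A = C_{A0}(1−X) = 1.57×0.396 = 0.6217 mol/L.
Rates in a CSTR are evaluated at the outlet concentration: r_B = 0.127×0.6217^2 = 0.04909, r_C = 0.359×0.6217^0.5 = 0.2831.
Fraction of consumed A going to B: r_B/(r_B+r_C) = 0.1478.
C_B = 0.1478·C_{A0}·X = 0.1478×1.57×0.604 = 0.140 mol/L; Y_B = C_B/C_{A0} = 0.0893.

0.0893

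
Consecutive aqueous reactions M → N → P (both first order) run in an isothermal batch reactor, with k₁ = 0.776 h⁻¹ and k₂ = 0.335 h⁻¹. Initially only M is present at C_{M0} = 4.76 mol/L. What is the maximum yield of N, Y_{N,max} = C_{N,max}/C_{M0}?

At the optimum, C_{N,max}/C_{M0} = (k₁/k₂)^[k₂/(k₂−k₁)].
= (0.776/0.335)^(0.335/(0.335−0.776)) = (2.316)^(-0.7596) = 0.5283.

0.528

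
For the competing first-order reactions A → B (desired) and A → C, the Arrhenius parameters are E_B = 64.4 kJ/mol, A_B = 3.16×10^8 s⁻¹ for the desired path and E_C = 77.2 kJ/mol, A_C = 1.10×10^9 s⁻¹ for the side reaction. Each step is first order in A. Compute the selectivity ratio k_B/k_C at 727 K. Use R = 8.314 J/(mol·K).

2.39

k_B/k_C = (A_B/A_C)·exp[−(E_B−E_C)/(RT)] = (A_B/A_C)·exp[(E_C−E_B)/(RT)].
(E_C−E_B)/(RT) = (77.2−64.4)×10³/(8.314×727) = 12800/6044 = 2.118.
k_B/k_C = (3.16×10^8/1.10×10^9)·exp(2.118) = 0.2873 × 8.312 = 2.39.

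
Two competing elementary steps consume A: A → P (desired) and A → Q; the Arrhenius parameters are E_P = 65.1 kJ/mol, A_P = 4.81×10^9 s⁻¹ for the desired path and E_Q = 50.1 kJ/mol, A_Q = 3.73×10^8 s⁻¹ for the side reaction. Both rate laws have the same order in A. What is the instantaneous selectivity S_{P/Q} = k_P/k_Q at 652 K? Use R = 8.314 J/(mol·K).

0.810

With equal orders, S_{P/Q} = k_P/k_Q = (A_P/A_Q)·exp[(E_Q−E_P)/(RT)].
(E_Q−E_P)/(RT) = (50.1−65.1)×10³/(8.314×652) = -15000/5421 = -2.767.
k_P/k_Q = (4.81×10^9/3.73×10^8)·exp(-2.767) = 12.90 × 0.06284 = 0.810.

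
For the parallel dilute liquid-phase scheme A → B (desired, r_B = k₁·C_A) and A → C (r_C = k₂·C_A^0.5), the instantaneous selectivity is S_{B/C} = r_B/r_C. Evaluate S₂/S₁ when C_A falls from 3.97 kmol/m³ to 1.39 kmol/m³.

S_{B/C} = (k₁/k₂)·C_A^0.5, so S₂/S₁ = (C_{A,2}/C_{A,1})^0.5.
= (1.39/3.97)^0.5 = (0.3501)^0.5 = 0.592.

0.592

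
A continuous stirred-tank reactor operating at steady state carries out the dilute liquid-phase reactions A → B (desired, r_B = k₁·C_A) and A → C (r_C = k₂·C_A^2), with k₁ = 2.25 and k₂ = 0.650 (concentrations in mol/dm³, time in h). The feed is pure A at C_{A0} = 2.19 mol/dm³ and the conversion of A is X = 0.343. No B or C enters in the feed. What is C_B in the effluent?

0.531 mol/dm³

Exit C_A = C_{A0}(1−X) = 2.19×0.657 = 1.439 mol/dm³.
A CSTR operates uniformly at the exit composition, giving r_B = 3.237 and r_C = 1.346 (each k·C_A^n at C_A = 1.439).
Fraction of consumed A going to B: r_B/(r_B+r_C) = 0.7064.
C_B = 0.7064·C_{A0}·X = 0.7064×2.19×0.343 = 0.531 mol/dm³.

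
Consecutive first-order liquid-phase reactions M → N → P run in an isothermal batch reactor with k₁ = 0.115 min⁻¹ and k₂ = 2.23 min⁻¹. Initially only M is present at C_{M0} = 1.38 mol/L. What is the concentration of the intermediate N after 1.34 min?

The intermediate concentration in a first-order A→B→C sequence is C_N = k₁C_{M0}(e^(−k₁t) − e^(−k₂t))/(k₂−k₁).
e^(−k₁t) = e^(−0.115×1.34) = e^(−0.1541) = 0.8572; e^(−k₂t) = e^(−2.988) = 0.05038.
C_N = 0.115×1.38/(2.23−0.115) × (0.8572−0.05038) = 0.07504×0.8068 = 0.06054 mol/L.

0.0605 mol/L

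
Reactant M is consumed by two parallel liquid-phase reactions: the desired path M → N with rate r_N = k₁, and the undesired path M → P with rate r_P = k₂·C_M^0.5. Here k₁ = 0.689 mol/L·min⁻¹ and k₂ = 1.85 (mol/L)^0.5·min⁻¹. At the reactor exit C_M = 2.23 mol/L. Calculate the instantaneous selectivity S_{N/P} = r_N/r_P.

S_{N/P} = r_N/r_P = (k₁)/(k₂·C_M^0.5) = (k₁/k₂)·C_M^-0.5.
= (0.689) / (1.85×2.230^0.5) = 0.6890/2.763 = 0.249.

0.249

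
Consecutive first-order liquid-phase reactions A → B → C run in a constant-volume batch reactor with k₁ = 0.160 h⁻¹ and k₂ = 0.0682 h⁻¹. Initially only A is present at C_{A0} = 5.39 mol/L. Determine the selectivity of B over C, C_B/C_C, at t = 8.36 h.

The intermediate concentration in a first-order A→B→C sequence is C_B = k₁C_{A0}(e^(−k₁t) − e^(−k₂t))/(k₂−k₁).
e^(−k₁t) = e^(−0.160×8.36) = e^(−1.338) = 0.2625; e^(−k₂t) = e^(−0.5702) = 0.5654.
C_B = 0.160×5.39/(0.0682−0.160) × (0.2625−0.5654) = (-9.394)×(-0.3030) = 2.846 mol/L.
C_A = C_{A0}e^(−k₁t) = 1.415 mol/L, so C_C = C_{A0}−C_A−C_B = 1.129 mol/L; C_B/C_C = 2.52.

2.52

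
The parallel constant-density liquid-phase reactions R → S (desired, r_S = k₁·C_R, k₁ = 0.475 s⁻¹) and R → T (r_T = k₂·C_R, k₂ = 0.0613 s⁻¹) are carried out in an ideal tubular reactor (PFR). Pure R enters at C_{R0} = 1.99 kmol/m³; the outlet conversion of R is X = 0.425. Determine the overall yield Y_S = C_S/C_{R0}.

C_R = C_{R0}(1−X) = 1.144 kmol/m³.
Both paths are first order in R, so the instantaneous fraction to S is constant: dC_S/d(−C_R) = k₁/(k₁+k₂) = 0.8857.
C_S = 0.8857·(C_{R0}−C_R) = 0.8857×0.8458 = 0.749 kmol/m³.
Y_S = C_S/C_{R0} = 0.7491/1.99 = 0.376.

0.376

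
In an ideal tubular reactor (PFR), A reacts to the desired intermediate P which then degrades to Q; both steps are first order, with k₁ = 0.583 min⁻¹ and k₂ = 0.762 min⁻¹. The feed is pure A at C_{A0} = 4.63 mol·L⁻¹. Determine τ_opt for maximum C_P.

1.50 min

For first-order series the maximum of C_P occurs at τ_opt = ln(k₂/k₁)/(k₂−k₁).
= ln(0.762/0.583)/(0.762−0.583) = ln(1.307)/0.1790 = 0.2678/0.1790 = 1.50 min.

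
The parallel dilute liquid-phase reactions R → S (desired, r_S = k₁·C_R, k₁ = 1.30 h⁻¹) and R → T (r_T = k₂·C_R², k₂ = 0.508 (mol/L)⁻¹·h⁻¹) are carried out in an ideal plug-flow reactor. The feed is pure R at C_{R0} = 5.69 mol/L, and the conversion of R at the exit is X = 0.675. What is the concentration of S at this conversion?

1.60 mol/L

C_R = C_{R0}(1−X) = 1.849 mol/L.
Along a PFR/batch, dC_S/dC_R = −r_S/(r_S+r_T) = −k₁/(k₁+k₂·C_R).
Integrating from C_{R0} to C_R: C_S = (1.30/0.508)·ln[(1.30+0.508·5.69)/(1.30+0.508·1.85)] = 2.559·ln(4.191/2.239) = 1.604 mol/L.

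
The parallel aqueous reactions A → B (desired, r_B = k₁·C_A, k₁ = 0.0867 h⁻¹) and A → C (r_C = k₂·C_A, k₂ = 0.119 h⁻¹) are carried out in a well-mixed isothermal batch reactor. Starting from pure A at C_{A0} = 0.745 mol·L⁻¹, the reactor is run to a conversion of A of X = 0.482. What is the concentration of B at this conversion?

0.151 mol·L⁻¹

C_A = C_{A0}(1−X) = 0.3859 mol·L⁻¹.
Both paths are first order in A, so the instantaneous fraction to B is constant: dC_B/d(−C_A) = k₁/(k₁+k₂) = 0.4215.
C_B = 0.4215·(C_{A0}−C_A) = 0.4215×0.3591 = 0.151 mol·L⁻¹.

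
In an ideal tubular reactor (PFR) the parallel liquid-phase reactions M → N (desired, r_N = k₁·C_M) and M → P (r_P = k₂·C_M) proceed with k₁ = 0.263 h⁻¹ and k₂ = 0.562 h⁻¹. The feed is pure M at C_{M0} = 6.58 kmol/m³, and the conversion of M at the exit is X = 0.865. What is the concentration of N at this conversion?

C_M = C_{M0}(1−X) = 0.8883 kmol/m³.
Both paths are first order in M, so the instantaneous fraction to N is constant: dC_N/d(−C_M) = k₁/(k₁+k₂) = 0.3188.
C_N = 0.3188·(C_{M0}−C_M) = 0.3188×5.692 = 1.81 kmol/m³.

1.81 kmol/m³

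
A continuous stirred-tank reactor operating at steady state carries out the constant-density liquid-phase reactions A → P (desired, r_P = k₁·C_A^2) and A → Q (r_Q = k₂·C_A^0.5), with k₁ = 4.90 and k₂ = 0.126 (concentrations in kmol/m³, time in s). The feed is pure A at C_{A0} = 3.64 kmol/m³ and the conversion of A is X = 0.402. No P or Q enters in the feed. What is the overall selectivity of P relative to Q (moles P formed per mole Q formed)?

125

Exit C_A = C_{A0}(1−X) = 3.64×0.598 = 2.177 kmol/m³.
In a CSTR the entire volume is at exit conditions, so r_P = 4.90×2.177^2 = 23.22 and r_Q = 0.126×2.177^0.5 = 0.1859.
Overall selectivity = C_P/C_Q = r_Pτ/(r_Qτ) = r_P/r_Q = 125.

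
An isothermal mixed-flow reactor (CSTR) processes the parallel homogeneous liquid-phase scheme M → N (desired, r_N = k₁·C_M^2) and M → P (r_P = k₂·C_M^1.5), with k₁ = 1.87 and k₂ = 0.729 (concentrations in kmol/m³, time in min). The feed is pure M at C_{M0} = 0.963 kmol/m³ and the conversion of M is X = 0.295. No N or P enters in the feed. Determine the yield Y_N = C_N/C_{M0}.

0.200

Exit C_M = C_{M0}(1−X) = 0.963×0.705 = 0.6789 kmol/m³.
In a CSTR the entire volume is at exit conditions, so r_N = 1.87×0.6789^2 = 0.8619 and r_P = 0.729×0.6789^1.5 = 0.4078.
Fraction of consumed M going to N: r_N/(r_N+r_P) = 0.6788.
C_N = 0.6788·C_{M0}·X = 0.6788×0.963×0.295 = 0.193 kmol/m³; Y_N = C_N/C_{M0} = 0.200.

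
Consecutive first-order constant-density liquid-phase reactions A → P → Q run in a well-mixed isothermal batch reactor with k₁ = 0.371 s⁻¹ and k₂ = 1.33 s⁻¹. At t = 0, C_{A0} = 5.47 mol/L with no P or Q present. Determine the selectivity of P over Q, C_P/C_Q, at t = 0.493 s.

2.65

Solving the coupled first-order balances gives C_P(t) = [k₁/(k₂−k₁)]·C_{A0}·(e^(−k₁t) − e^(−k₂t)).
e^(−k₁t) = e^(−0.371×0.493) = e^(−0.1829) = 0.8328; e^(−k₂t) = e^(−0.6557) = 0.5191.
C_P = 0.371×5.47/(1.33−0.371) × (0.8328−0.5191) = 2.116×0.3138 = 0.6640 mol/L.
C_A = C_{A0}e^(−k₁t) = 4.556 mol/L, so C_Q = C_{A0}−C_A−C_P = 0.2503 mol/L; C_P/C_Q = 2.65.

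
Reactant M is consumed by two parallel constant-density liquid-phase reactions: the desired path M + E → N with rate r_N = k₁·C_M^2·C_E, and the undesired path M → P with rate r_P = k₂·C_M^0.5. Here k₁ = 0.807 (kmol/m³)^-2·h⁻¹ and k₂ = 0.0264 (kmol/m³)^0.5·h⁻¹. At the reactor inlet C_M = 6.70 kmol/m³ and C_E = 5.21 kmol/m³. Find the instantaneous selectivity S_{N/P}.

S_{N/P} = r_N/r_P = (k₁·C_M^2·C_E)/(k₂·C_M^0.5) = (k₁/k₂)·C_M^1.5·C_E.
= (0.807×6.700^2×5.210) / (0.0264×6.700^0.5) = 188.7/0.06833 = 2762.
Since the desired path is higher order in M, keeping C_M high (PFR or concentrated feed) favours N.

2762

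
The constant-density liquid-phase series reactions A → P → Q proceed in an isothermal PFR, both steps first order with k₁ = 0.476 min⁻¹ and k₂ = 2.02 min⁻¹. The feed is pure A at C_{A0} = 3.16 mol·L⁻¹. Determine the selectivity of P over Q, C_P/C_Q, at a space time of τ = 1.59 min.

0.332

For first-order series with pure A initially, C_P(τ) = k₁C_{A0}/(k₂−k₁)·(e^(−k₁τ) − e^(−k₂τ)).
e^(−k₁τ) = e^(−0.476×1.59) = e^(−0.7568) = 0.4691; e^(−k₂τ) = e^(−3.212) = 0.04028.
C_P = 0.476×3.16/(2.02−0.476) × (0.4691−0.04028) = 0.9742×0.4289 = 0.4178 mol·L⁻¹.
C_A = C_{A0}e^(−k₁τ) = 1.483 mol·L⁻¹, so C_Q = C_{A0}−C_A−C_P = 1.260 mol·L⁻¹; C_P/C_Q = 0.332.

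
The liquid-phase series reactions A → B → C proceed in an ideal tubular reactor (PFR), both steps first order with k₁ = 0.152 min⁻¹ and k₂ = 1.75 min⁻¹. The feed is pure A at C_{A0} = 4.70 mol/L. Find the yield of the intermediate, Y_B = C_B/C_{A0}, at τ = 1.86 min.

0.0680

The intermediate concentration in a first-order A→B→C sequence is C_B = k₁C_{A0}(e^(−k₁τ) − e^(−k₂τ))/(k₂−k₁).
e^(−k₁τ) = e^(−0.152×1.86) = e^(−0.2827) = 0.7537; e^(−k₂τ) = e^(−3.255) = 0.03858.
C_B = 0.152×4.70/(1.75−0.152) × (0.7537−0.03858) = 0.4471×0.7151 = 0.3197 mol/L.
Y_B = C_B/C_{A0} = 0.3197/4.70 = 0.0680.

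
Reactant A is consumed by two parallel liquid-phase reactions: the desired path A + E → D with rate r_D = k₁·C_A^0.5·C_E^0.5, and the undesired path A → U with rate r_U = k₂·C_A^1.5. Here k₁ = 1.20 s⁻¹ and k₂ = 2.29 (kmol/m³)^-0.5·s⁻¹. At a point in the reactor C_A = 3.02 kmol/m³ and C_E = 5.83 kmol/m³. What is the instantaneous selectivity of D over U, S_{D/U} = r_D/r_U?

S_{D/U} = r_D/r_U = (k₁·C_A^0.5·C_E^0.5)/(k₂·C_A^1.5) = (k₁/k₂)·C_A⁻¹·C_E^0.5.
= (1.20×3.020^0.5×5.830^0.5) / (2.29×3.020^1.5) = 5.035/12.02 = 0.419.

0.419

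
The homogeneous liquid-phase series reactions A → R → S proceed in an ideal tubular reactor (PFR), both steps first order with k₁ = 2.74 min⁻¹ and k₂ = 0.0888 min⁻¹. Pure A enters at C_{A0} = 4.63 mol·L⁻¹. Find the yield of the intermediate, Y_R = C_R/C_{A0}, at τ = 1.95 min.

0.864

The intermediate concentration in a first-order A→B→C sequence is C_R = k₁C_{A0}(e^(−k₁τ) − e^(−k₂τ))/(k₂−k₁).
e^(−k₁τ) = e^(−2.74×1.95) = e^(−5.343) = 0.004782; e^(−k₂τ) = e^(−0.1732) = 0.8410.
C_R = 2.74×4.63/(0.0888−2.74) × (0.004782−0.8410) = (-4.785)×(-0.8362) = 4.001 mol·L⁻¹.
Y_R = C_R/C_{A0} = 4.001/4.63 = 0.864.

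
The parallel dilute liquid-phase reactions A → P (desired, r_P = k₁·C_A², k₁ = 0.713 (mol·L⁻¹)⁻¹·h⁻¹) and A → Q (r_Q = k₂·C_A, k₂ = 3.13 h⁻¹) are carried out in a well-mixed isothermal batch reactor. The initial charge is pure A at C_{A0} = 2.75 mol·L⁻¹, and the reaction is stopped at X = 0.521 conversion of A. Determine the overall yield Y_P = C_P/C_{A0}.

C_A = C_{A0}(1−X) = 1.317 mol·L⁻¹.
Along a PFR/batch, dC_Q/dC_A = −r_Q/(r_P+r_Q) = −k₂/(k₂+k₁·C_A).
Integrating from C_{A0} to C_A: C_Q = (3.13/0.713)·ln[(3.13+0.713·2.75)/(3.13+0.713·1.32)] = 4.390·ln(5.091/4.069) = 0.9832 mol·L⁻¹.
Then C_P = (C_{A0}−C_A) − C_Q = 1.433 − 0.9832 = 0.4495 mol·L⁻¹.
Y_P = C_P/C_{A0} = 0.4495/2.75 = 0.163.

0.163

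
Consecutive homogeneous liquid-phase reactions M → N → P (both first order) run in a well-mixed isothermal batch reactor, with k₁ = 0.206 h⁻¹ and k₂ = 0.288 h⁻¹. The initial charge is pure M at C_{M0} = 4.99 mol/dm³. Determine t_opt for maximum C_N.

4.09 h

The intermediate peaks when r₁ = r₂, i.e. k₁e^(−k₁t) = k₂e^(−k₂t), giving t_opt = ln(k₂/k₁)/(k₂−k₁).
= ln(0.288/0.206)/(0.288−0.206) = ln(1.398)/0.08200 = 0.3351/0.08200 = 4.09 h.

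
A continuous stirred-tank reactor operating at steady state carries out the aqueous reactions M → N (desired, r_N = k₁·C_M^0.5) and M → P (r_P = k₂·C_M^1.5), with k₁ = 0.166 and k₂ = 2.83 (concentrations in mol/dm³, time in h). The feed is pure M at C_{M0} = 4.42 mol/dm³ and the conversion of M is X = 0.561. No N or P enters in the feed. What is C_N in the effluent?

0.0728 mol/dm³

Exit C_M = C_{M0}(1−X) = 4.42×0.439 = 1.940 mol/dm³.
In a CSTR the entire volume is at exit conditions, so r_N = 0.166×1.940^0.5 = 0.2312 and r_P = 2.83×1.940^1.5 = 7.649.
Fraction of consumed M going to N: r_N/(r_N+r_P) = 0.02934.
C_N = 0.02934·C_{M0}·X = 0.02934×4.42×0.561 = 0.0728 mol/dm³.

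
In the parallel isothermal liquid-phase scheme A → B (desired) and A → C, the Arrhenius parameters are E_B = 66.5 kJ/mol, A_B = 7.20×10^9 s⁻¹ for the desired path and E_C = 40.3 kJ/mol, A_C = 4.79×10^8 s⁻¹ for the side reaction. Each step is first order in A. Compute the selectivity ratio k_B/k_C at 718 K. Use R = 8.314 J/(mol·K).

k_B/k_C = (A_B/A_C)·exp[−(E_B−E_C)/(RT)] = (A_B/A_C)·exp[(E_C−E_B)/(RT)].
(E_C−E_B)/(RT) = (40.3−66.5)×10³/(8.314×718) = -26200/5969 = -4.389.
k_B/k_C = (7.20×10^9/4.79×10^8)·exp(-4.389) = 15.03 × 0.01241 = 0.187.

0.187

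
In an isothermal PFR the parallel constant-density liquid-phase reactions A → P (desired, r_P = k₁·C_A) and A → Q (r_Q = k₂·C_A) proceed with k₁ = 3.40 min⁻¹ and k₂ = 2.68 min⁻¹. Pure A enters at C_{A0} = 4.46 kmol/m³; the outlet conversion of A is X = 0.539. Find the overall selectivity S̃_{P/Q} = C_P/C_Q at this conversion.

C_A = C_{A0}(1−X) = 2.056 kmol/m³.
Both paths are first order in A, so the instantaneous fraction to P is constant: dC_P/d(−C_A) = k₁/(k₁+k₂) = 0.5592.
C_P = 0.5592·(C_{A0}−C_A) = 0.5592×2.404 = 1.34 kmol/m³.
C_Q = (C_{A0}−C_A)−C_P = 1.060 kmol/m³; S̃_{P/Q} = 1.344/1.060 = 1.27.

1.27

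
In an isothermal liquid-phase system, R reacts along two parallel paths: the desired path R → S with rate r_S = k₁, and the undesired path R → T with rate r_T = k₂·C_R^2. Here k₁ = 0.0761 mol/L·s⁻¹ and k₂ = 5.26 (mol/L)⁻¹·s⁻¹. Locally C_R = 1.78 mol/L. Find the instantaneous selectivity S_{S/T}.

S_{S/T} = r_S/r_T = (k₁)/(k₂·C_R^2) = (k₁/k₂)·C_R^-2.
= (0.0761) / (5.26×1.780^2) = 0.07610/16.67 = 0.00457.
The undesired path is higher order in R, so low C_R (CSTR or dilute feed) favours S.

0.00457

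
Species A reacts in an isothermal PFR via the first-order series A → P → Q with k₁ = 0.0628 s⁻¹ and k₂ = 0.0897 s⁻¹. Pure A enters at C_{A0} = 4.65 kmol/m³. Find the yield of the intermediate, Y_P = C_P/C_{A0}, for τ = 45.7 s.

0.0937

Solving the coupled first-order balances gives C_P(τ) = [k₁/(k₂−k₁)]·C_{A0}·(e^(−k₁τ) − e^(−k₂τ)).
e^(−k₁τ) = e^(−0.0628×45.7) = e^(−2.870) = 0.05670; e^(−k₂τ) = e^(−4.099) = 0.01658.
C_P = 0.0628×4.65/(0.0897−0.0628) × (0.05670−0.01658) = 10.86×0.04012 = 0.4355 kmol/m³.
Y_P = C_P/C_{A0} = 0.4355/4.65 = 0.0937.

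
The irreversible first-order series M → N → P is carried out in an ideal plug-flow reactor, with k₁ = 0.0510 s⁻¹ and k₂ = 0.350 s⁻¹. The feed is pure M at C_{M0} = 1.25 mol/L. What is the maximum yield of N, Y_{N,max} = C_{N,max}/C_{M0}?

0.105

For a first-order series the maximum intermediate yield is C_{N,max}/C_{M0} = (k₁/k₂)^[k₂/(k₂−k₁)].
= (0.0510/0.350)^(0.350/(0.350−0.0510)) = (0.1457)^(1.171) = 0.1049.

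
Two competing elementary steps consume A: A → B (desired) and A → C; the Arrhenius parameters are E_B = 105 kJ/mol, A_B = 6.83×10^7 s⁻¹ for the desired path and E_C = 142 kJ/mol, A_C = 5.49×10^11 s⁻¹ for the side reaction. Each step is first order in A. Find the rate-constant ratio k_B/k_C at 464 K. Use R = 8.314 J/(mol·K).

1.82

Since both paths have the same order in A, the concentration cancels and S_{B/C} = k_B/k_C = (A_B/A_C)·exp[(E_C−E_B)/(RT)].
(E_C−E_B)/(RT) = (142−105)×10³/(8.314×464) = 37000/3858 = 9.591.
k_B/k_C = (6.83×10^7/5.49×10^11)·exp(9.591) = 1.244×10^-4 × 14636 = 1.82.
Since E_B < E_C, lowering the temperature improves selectivity toward B.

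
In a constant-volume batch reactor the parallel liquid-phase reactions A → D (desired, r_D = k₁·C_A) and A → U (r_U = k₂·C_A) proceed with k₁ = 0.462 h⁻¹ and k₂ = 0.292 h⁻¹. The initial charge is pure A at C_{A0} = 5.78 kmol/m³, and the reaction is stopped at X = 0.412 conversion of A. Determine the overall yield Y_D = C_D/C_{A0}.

C_A = C_{A0}(1−X) = 3.399 kmol/m³.
Both paths are first order in A, so the instantaneous fraction to D is constant: dC_D/d(−C_A) = k₁/(k₁+k₂) = 0.6127.
C_D = 0.6127·(C_{A0}−C_A) = 0.6127×2.381 = 1.46 kmol/m³.
Y_D = C_D/C_{A0} = 1.459/5.78 = 0.252.

0.252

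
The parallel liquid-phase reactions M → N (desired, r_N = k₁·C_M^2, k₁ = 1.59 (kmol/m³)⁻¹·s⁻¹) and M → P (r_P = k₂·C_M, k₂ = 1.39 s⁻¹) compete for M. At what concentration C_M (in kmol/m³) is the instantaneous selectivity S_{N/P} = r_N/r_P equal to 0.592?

S_{N/P} = (k₁/k₂)·C_M ⇒ C_M = S·k₂/k₁.
= 0.592×1.39/1.59 = 0.518 kmol/m³.

0.518 kmol/m³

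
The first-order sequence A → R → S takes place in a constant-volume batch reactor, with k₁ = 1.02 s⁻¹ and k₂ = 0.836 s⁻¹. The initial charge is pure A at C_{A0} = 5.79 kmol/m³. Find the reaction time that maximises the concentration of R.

1.08 s

The intermediate peaks when r₁ = r₂, i.e. k₁e^(−k₁t) = k₂e^(−k₂t), giving t_opt = ln(k₂/k₁)/(k₂−k₁).
= ln(0.836/1.02)/(0.836−1.02) = ln(0.8196)/-0.1840 = -0.1989/-0.1840 = 1.08 s.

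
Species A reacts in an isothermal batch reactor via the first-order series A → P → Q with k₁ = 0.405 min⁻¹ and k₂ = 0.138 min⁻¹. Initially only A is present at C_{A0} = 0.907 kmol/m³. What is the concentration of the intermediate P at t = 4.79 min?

0.513 kmol/m³

The intermediate concentration in a first-order A→B→C sequence is C_P = k₁C_{A0}(e^(−k₁t) − e^(−k₂t))/(k₂−k₁).
e^(−k₁t) = e^(−0.405×4.79) = e^(−1.940) = 0.1437; e^(−k₂t) = e^(−0.6610) = 0.5163.
C_P = 0.405×0.907/(0.138−0.405) × (0.1437−0.5163) = (-1.376)×(-0.3726) = 0.5126 kmol/m³.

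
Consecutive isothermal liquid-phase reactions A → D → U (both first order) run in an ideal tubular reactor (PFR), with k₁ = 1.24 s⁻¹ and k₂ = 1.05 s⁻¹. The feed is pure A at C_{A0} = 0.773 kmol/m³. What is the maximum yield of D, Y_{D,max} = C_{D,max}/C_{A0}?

0.399

At the optimum, C_{D,max}/C_{A0} = (k₁/k₂)^[k₂/(k₂−k₁)].
= (1.24/1.05)^(1.05/(1.05−1.24)) = (1.181)^(-5.526) = 0.3989.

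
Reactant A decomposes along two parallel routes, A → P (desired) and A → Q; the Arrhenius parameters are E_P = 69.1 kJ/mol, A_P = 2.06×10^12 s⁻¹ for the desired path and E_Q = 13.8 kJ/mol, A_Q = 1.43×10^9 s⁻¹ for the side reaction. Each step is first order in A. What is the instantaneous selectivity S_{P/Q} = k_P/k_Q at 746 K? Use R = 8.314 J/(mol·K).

0.193

With equal orders, S_{P/Q} = k_P/k_Q = (A_P/A_Q)·exp[(E_Q−E_P)/(RT)].
(E_Q−E_P)/(RT) = (13.8−69.1)×10³/(8.314×746) = -55300/6202 = -8.916.
k_P/k_Q = (2.06×10^12/1.43×10^9)·exp(-8.916) = 1441 × 1.342×10^-4 = 0.193.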